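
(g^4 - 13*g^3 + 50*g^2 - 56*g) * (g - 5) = g^5 - 18*g^4 + 115*g^3 - 306*g^2 + 280*g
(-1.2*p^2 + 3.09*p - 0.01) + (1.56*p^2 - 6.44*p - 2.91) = 0.36*p^2 - 3.35*p - 2.92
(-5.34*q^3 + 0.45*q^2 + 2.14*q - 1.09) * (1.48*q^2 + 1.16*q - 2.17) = -7.9032*q^5 - 5.5284*q^4 + 15.277*q^3 - 0.1073*q^2 - 5.9082*q + 2.3653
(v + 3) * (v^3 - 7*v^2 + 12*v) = v^4 - 4*v^3 - 9*v^2 + 36*v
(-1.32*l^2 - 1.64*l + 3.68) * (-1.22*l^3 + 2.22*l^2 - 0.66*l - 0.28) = 1.6104*l^5 - 0.929600000000001*l^4 - 7.2592*l^3 + 9.6216*l^2 - 1.9696*l - 1.0304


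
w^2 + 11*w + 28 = (w + 4)*(w + 7)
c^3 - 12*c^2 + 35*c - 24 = (c - 8)*(c - 3)*(c - 1)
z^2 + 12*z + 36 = (z + 6)^2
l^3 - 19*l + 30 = (l - 3)*(l - 2)*(l + 5)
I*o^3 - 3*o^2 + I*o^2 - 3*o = o*(o + 3*I)*(I*o + I)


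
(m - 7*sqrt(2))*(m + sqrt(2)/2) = m^2 - 13*sqrt(2)*m/2 - 7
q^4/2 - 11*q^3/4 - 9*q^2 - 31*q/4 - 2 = (q/2 + 1/2)*(q - 8)*(q + 1/2)*(q + 1)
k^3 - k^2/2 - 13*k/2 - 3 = (k - 3)*(k + 1/2)*(k + 2)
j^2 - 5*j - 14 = (j - 7)*(j + 2)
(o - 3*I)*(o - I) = o^2 - 4*I*o - 3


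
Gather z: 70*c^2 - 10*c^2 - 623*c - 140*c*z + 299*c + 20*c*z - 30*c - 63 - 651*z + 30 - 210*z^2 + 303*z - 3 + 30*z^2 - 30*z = 60*c^2 - 354*c - 180*z^2 + z*(-120*c - 378) - 36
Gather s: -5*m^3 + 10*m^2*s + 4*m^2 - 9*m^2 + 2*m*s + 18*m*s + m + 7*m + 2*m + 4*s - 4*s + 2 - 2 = -5*m^3 - 5*m^2 + 10*m + s*(10*m^2 + 20*m)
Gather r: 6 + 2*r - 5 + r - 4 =3*r - 3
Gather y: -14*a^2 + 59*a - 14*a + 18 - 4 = -14*a^2 + 45*a + 14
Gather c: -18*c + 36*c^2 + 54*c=36*c^2 + 36*c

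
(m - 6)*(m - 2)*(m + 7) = m^3 - m^2 - 44*m + 84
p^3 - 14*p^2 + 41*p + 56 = (p - 8)*(p - 7)*(p + 1)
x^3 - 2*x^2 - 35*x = x*(x - 7)*(x + 5)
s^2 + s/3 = s*(s + 1/3)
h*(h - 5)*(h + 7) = h^3 + 2*h^2 - 35*h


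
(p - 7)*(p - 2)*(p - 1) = p^3 - 10*p^2 + 23*p - 14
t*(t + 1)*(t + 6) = t^3 + 7*t^2 + 6*t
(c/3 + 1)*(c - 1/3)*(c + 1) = c^3/3 + 11*c^2/9 + 5*c/9 - 1/3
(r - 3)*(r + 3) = r^2 - 9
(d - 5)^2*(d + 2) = d^3 - 8*d^2 + 5*d + 50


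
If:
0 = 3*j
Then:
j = 0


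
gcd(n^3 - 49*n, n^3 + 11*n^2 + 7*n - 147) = n + 7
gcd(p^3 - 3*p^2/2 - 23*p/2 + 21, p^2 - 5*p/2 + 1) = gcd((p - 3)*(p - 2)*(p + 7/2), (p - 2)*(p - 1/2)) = p - 2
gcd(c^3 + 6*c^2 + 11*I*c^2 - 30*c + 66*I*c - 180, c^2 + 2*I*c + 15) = c + 5*I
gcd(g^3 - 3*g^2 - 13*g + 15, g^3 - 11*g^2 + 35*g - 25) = g^2 - 6*g + 5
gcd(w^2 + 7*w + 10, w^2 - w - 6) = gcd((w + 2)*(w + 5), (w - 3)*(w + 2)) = w + 2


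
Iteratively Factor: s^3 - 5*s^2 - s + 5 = (s + 1)*(s^2 - 6*s + 5) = (s - 1)*(s + 1)*(s - 5)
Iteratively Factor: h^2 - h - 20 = (h + 4)*(h - 5)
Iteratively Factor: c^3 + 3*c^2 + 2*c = (c)*(c^2 + 3*c + 2) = c*(c + 2)*(c + 1)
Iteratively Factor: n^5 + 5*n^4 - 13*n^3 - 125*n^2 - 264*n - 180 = (n + 2)*(n^4 + 3*n^3 - 19*n^2 - 87*n - 90) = (n - 5)*(n + 2)*(n^3 + 8*n^2 + 21*n + 18) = (n - 5)*(n + 2)*(n + 3)*(n^2 + 5*n + 6) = (n - 5)*(n + 2)*(n + 3)^2*(n + 2)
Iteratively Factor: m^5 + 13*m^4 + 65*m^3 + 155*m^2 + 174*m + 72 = (m + 1)*(m^4 + 12*m^3 + 53*m^2 + 102*m + 72) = (m + 1)*(m + 3)*(m^3 + 9*m^2 + 26*m + 24) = (m + 1)*(m + 3)^2*(m^2 + 6*m + 8) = (m + 1)*(m + 3)^2*(m + 4)*(m + 2)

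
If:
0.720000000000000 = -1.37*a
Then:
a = -0.53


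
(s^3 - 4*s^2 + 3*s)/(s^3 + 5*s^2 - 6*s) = (s - 3)/(s + 6)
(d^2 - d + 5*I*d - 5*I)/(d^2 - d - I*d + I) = (d + 5*I)/(d - I)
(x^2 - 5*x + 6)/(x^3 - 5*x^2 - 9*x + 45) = (x - 2)/(x^2 - 2*x - 15)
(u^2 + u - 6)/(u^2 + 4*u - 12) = (u + 3)/(u + 6)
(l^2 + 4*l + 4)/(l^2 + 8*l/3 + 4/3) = 3*(l + 2)/(3*l + 2)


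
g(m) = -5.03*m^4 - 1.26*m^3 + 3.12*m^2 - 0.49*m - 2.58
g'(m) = -20.12*m^3 - 3.78*m^2 + 6.24*m - 0.49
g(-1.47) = -14.60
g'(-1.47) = 46.08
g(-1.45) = -13.70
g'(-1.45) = 43.85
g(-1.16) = -4.95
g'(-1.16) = 18.59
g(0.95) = -5.41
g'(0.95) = -15.22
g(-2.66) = -207.31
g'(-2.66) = 334.85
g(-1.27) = -7.43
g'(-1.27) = 26.70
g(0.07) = -2.60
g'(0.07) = -0.08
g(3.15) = -507.78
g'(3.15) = -647.21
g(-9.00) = -31828.74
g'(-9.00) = 14304.65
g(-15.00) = -249684.48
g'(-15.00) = 66960.41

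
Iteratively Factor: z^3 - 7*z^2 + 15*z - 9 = (z - 1)*(z^2 - 6*z + 9) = (z - 3)*(z - 1)*(z - 3)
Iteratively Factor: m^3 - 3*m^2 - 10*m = (m - 5)*(m^2 + 2*m) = (m - 5)*(m + 2)*(m)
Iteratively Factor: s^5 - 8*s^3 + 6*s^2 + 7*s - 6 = (s - 1)*(s^4 + s^3 - 7*s^2 - s + 6) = (s - 2)*(s - 1)*(s^3 + 3*s^2 - s - 3) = (s - 2)*(s - 1)^2*(s^2 + 4*s + 3) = (s - 2)*(s - 1)^2*(s + 1)*(s + 3)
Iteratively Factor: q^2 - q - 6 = (q - 3)*(q + 2)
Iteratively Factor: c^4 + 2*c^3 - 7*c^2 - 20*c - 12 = (c + 2)*(c^3 - 7*c - 6) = (c + 1)*(c + 2)*(c^2 - c - 6) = (c + 1)*(c + 2)^2*(c - 3)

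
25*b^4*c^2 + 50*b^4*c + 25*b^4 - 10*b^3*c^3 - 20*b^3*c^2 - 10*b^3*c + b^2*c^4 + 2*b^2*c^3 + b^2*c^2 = (-5*b + c)^2*(b*c + b)^2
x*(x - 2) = x^2 - 2*x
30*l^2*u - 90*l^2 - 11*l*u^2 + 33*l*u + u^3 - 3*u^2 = (-6*l + u)*(-5*l + u)*(u - 3)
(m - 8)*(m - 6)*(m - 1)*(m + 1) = m^4 - 14*m^3 + 47*m^2 + 14*m - 48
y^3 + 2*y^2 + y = y*(y + 1)^2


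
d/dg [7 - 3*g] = -3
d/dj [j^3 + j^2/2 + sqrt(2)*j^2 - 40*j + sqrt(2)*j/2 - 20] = 3*j^2 + j + 2*sqrt(2)*j - 40 + sqrt(2)/2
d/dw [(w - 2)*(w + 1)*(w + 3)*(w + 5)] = 4*w^3 + 21*w^2 + 10*w - 31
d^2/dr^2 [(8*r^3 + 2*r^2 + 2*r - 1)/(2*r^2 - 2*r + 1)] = 8*(8*r^3 - 18*r^2 + 6*r + 1)/(8*r^6 - 24*r^5 + 36*r^4 - 32*r^3 + 18*r^2 - 6*r + 1)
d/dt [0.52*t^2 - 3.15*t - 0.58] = 1.04*t - 3.15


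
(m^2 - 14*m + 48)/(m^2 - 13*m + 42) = (m - 8)/(m - 7)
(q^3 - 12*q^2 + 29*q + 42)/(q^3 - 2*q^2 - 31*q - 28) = (q - 6)/(q + 4)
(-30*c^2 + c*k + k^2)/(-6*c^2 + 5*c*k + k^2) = (5*c - k)/(c - k)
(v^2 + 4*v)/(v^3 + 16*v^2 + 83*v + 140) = v/(v^2 + 12*v + 35)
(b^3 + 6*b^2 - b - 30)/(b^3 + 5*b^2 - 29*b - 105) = (b^2 + 3*b - 10)/(b^2 + 2*b - 35)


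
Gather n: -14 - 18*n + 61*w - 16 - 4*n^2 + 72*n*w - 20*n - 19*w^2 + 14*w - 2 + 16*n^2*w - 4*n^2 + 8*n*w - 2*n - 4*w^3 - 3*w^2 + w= n^2*(16*w - 8) + n*(80*w - 40) - 4*w^3 - 22*w^2 + 76*w - 32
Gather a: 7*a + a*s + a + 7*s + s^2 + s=a*(s + 8) + s^2 + 8*s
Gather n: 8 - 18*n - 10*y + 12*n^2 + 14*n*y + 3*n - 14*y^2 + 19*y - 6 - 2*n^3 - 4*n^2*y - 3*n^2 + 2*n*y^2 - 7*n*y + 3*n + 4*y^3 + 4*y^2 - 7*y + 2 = -2*n^3 + n^2*(9 - 4*y) + n*(2*y^2 + 7*y - 12) + 4*y^3 - 10*y^2 + 2*y + 4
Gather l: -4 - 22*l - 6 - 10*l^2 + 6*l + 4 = -10*l^2 - 16*l - 6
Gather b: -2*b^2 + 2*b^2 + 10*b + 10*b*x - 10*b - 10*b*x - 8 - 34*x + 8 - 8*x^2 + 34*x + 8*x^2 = 0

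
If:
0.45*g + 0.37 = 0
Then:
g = -0.82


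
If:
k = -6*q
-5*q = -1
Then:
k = -6/5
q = 1/5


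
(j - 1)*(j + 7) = j^2 + 6*j - 7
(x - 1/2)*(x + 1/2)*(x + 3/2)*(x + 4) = x^4 + 11*x^3/2 + 23*x^2/4 - 11*x/8 - 3/2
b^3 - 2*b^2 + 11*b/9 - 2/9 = (b - 1)*(b - 2/3)*(b - 1/3)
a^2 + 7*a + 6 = (a + 1)*(a + 6)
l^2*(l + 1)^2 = l^4 + 2*l^3 + l^2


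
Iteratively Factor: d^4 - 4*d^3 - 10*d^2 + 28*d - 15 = (d - 1)*(d^3 - 3*d^2 - 13*d + 15) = (d - 5)*(d - 1)*(d^2 + 2*d - 3) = (d - 5)*(d - 1)*(d + 3)*(d - 1)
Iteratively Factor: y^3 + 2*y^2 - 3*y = (y - 1)*(y^2 + 3*y) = y*(y - 1)*(y + 3)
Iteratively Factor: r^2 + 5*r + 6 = (r + 2)*(r + 3)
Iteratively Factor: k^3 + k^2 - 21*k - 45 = (k + 3)*(k^2 - 2*k - 15) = (k + 3)^2*(k - 5)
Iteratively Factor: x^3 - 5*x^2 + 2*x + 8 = (x + 1)*(x^2 - 6*x + 8) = (x - 2)*(x + 1)*(x - 4)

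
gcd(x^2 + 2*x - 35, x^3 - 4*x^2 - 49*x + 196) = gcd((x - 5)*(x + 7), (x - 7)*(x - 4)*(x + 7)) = x + 7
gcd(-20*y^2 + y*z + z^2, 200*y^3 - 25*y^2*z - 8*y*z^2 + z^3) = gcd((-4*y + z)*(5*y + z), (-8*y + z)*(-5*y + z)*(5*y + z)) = 5*y + z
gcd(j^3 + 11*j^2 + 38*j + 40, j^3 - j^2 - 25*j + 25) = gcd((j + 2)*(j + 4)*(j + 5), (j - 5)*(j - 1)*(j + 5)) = j + 5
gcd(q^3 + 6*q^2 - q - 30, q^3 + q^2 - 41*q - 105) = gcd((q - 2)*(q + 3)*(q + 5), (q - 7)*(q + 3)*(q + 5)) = q^2 + 8*q + 15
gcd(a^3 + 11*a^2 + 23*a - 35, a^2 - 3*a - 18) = 1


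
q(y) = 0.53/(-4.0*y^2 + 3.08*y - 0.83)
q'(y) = 0.53*(8.0*y - 3.08)/(-4.0*y^2 + 3.08*y - 0.83)^2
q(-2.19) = -0.02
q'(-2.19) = -0.02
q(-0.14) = -0.40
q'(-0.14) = -1.24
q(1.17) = -0.20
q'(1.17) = 0.46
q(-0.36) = -0.22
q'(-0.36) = -0.52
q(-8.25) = -0.00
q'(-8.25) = -0.00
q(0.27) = -1.83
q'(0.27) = -5.80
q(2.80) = -0.02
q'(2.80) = 0.02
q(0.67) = -0.94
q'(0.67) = 3.83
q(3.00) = -0.02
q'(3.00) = 0.01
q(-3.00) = -0.01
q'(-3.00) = -0.01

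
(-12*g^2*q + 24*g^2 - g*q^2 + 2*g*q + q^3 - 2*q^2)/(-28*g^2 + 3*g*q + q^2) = (3*g*q - 6*g + q^2 - 2*q)/(7*g + q)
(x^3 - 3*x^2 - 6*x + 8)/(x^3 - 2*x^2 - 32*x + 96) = (x^2 + x - 2)/(x^2 + 2*x - 24)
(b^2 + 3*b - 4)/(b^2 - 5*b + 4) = (b + 4)/(b - 4)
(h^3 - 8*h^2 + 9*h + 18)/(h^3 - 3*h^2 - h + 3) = (h - 6)/(h - 1)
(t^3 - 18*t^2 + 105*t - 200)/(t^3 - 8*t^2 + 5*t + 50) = (t - 8)/(t + 2)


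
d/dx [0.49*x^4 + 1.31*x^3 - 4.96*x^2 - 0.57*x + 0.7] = 1.96*x^3 + 3.93*x^2 - 9.92*x - 0.57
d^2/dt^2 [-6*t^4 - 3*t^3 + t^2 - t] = -72*t^2 - 18*t + 2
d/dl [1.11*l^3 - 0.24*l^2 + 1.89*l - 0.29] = 3.33*l^2 - 0.48*l + 1.89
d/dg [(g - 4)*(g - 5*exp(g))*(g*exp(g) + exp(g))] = (g^3 - 10*g^2*exp(g) + 20*g*exp(g) - 10*g + 55*exp(g) - 4)*exp(g)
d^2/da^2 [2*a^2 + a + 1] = 4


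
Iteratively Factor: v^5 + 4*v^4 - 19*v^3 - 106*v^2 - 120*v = (v + 2)*(v^4 + 2*v^3 - 23*v^2 - 60*v) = (v - 5)*(v + 2)*(v^3 + 7*v^2 + 12*v) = v*(v - 5)*(v + 2)*(v^2 + 7*v + 12) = v*(v - 5)*(v + 2)*(v + 4)*(v + 3)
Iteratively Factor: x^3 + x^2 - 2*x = (x - 1)*(x^2 + 2*x) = (x - 1)*(x + 2)*(x)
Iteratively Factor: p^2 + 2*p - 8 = (p + 4)*(p - 2)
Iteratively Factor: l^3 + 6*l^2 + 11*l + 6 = (l + 2)*(l^2 + 4*l + 3) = (l + 2)*(l + 3)*(l + 1)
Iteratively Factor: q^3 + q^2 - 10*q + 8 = (q - 2)*(q^2 + 3*q - 4) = (q - 2)*(q + 4)*(q - 1)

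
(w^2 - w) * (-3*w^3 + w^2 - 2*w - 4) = -3*w^5 + 4*w^4 - 3*w^3 - 2*w^2 + 4*w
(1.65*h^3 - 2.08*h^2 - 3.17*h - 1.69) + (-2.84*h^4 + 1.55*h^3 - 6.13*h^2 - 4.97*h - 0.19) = -2.84*h^4 + 3.2*h^3 - 8.21*h^2 - 8.14*h - 1.88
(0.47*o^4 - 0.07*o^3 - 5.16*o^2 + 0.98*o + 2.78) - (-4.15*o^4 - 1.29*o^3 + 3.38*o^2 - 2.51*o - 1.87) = 4.62*o^4 + 1.22*o^3 - 8.54*o^2 + 3.49*o + 4.65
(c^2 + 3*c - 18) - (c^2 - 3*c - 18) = 6*c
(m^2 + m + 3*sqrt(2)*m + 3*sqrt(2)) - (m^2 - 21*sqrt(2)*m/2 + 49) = m + 27*sqrt(2)*m/2 - 49 + 3*sqrt(2)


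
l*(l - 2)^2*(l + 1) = l^4 - 3*l^3 + 4*l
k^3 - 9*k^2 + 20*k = k*(k - 5)*(k - 4)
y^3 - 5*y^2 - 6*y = y*(y - 6)*(y + 1)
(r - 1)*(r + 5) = r^2 + 4*r - 5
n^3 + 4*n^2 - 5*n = n*(n - 1)*(n + 5)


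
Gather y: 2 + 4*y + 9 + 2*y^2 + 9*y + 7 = 2*y^2 + 13*y + 18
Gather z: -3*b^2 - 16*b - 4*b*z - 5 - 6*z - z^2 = -3*b^2 - 16*b - z^2 + z*(-4*b - 6) - 5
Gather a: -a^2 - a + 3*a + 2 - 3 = -a^2 + 2*a - 1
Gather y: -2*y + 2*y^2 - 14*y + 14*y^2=16*y^2 - 16*y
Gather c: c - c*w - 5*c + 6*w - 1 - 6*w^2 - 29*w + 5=c*(-w - 4) - 6*w^2 - 23*w + 4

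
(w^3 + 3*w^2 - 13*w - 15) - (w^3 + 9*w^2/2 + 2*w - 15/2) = -3*w^2/2 - 15*w - 15/2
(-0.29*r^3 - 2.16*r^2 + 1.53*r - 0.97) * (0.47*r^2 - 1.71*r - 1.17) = -0.1363*r^5 - 0.5193*r^4 + 4.752*r^3 - 0.545*r^2 - 0.1314*r + 1.1349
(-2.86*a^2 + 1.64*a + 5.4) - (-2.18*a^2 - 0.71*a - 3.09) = -0.68*a^2 + 2.35*a + 8.49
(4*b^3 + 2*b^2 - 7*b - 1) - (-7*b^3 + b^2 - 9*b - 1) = 11*b^3 + b^2 + 2*b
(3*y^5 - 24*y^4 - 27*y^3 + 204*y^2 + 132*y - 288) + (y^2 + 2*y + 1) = 3*y^5 - 24*y^4 - 27*y^3 + 205*y^2 + 134*y - 287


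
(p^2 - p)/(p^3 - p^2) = 1/p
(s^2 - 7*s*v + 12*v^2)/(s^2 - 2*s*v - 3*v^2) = (s - 4*v)/(s + v)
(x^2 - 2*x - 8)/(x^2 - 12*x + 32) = (x + 2)/(x - 8)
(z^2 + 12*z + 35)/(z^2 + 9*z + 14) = (z + 5)/(z + 2)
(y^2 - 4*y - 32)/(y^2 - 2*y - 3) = (-y^2 + 4*y + 32)/(-y^2 + 2*y + 3)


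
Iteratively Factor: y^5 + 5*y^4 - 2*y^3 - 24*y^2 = (y + 4)*(y^4 + y^3 - 6*y^2) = y*(y + 4)*(y^3 + y^2 - 6*y) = y*(y + 3)*(y + 4)*(y^2 - 2*y) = y*(y - 2)*(y + 3)*(y + 4)*(y)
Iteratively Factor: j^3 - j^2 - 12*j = (j - 4)*(j^2 + 3*j) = (j - 4)*(j + 3)*(j)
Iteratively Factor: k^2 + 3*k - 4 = (k + 4)*(k - 1)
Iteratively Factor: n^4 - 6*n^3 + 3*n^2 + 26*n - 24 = (n + 2)*(n^3 - 8*n^2 + 19*n - 12) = (n - 3)*(n + 2)*(n^2 - 5*n + 4) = (n - 3)*(n - 1)*(n + 2)*(n - 4)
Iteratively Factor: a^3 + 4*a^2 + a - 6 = (a + 3)*(a^2 + a - 2) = (a + 2)*(a + 3)*(a - 1)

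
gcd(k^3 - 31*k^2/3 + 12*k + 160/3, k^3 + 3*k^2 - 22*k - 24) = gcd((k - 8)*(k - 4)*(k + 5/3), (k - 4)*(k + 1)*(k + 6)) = k - 4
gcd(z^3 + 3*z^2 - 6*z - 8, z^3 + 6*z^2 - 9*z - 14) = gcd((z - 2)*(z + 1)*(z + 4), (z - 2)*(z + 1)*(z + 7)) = z^2 - z - 2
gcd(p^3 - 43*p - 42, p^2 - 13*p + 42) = p - 7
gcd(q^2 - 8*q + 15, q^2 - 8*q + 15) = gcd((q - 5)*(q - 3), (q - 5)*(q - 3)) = q^2 - 8*q + 15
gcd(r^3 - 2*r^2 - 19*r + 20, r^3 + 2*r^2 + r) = 1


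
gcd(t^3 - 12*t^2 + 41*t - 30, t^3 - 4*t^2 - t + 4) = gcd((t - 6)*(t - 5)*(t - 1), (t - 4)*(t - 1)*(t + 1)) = t - 1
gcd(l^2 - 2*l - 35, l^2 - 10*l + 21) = l - 7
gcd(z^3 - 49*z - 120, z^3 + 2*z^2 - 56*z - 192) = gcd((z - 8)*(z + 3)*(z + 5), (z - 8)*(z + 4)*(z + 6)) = z - 8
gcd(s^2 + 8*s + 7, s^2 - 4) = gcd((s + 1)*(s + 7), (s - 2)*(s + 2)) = 1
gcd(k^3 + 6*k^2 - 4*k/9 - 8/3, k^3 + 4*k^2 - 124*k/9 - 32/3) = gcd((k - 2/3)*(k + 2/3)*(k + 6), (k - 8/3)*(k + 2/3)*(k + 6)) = k^2 + 20*k/3 + 4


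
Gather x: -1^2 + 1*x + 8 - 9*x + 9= 16 - 8*x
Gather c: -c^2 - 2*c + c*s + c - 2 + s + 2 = -c^2 + c*(s - 1) + s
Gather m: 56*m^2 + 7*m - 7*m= 56*m^2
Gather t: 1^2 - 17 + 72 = 56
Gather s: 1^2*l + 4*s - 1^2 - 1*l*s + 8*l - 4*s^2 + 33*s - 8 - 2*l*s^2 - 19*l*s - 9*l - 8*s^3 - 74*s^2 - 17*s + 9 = -8*s^3 + s^2*(-2*l - 78) + s*(20 - 20*l)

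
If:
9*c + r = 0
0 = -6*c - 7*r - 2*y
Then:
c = 2*y/57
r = -6*y/19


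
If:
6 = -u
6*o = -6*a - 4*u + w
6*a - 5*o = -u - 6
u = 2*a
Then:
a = -3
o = -18/5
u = -6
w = -318/5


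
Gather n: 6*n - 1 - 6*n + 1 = 0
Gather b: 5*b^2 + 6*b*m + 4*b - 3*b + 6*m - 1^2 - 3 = 5*b^2 + b*(6*m + 1) + 6*m - 4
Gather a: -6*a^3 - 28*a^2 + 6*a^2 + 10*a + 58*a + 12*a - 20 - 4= -6*a^3 - 22*a^2 + 80*a - 24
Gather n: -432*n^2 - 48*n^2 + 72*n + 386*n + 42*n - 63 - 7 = -480*n^2 + 500*n - 70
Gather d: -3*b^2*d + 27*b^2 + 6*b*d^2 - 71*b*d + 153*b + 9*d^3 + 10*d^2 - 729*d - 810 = 27*b^2 + 153*b + 9*d^3 + d^2*(6*b + 10) + d*(-3*b^2 - 71*b - 729) - 810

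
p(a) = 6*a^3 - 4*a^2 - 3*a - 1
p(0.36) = -2.32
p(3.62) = 220.35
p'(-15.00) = 4167.00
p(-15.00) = -21106.00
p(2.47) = 57.60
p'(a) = 18*a^2 - 8*a - 3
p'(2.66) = 103.08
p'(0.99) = 6.72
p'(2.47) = 87.06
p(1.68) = 11.12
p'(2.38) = 79.92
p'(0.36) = -3.55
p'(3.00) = 135.00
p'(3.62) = 203.92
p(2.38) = 50.09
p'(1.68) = 34.36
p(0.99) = -2.07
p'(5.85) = 566.20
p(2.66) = 75.64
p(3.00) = 116.00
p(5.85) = 1045.77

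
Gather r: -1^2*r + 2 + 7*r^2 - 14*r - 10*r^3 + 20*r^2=-10*r^3 + 27*r^2 - 15*r + 2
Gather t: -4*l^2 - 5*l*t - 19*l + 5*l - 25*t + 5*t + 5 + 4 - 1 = -4*l^2 - 14*l + t*(-5*l - 20) + 8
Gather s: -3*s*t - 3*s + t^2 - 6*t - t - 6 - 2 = s*(-3*t - 3) + t^2 - 7*t - 8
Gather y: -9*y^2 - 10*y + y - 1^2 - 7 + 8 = -9*y^2 - 9*y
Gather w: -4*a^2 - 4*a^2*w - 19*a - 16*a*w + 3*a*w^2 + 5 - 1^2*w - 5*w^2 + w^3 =-4*a^2 - 19*a + w^3 + w^2*(3*a - 5) + w*(-4*a^2 - 16*a - 1) + 5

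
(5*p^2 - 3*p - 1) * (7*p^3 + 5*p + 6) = 35*p^5 - 21*p^4 + 18*p^3 + 15*p^2 - 23*p - 6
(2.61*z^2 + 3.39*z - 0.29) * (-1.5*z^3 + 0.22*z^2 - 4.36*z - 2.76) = -3.915*z^5 - 4.5108*z^4 - 10.1988*z^3 - 22.0478*z^2 - 8.092*z + 0.8004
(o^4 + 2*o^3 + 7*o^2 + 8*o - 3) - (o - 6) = o^4 + 2*o^3 + 7*o^2 + 7*o + 3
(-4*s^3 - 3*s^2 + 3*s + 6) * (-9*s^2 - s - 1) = 36*s^5 + 31*s^4 - 20*s^3 - 54*s^2 - 9*s - 6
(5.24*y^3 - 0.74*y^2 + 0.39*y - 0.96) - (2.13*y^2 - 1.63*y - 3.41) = 5.24*y^3 - 2.87*y^2 + 2.02*y + 2.45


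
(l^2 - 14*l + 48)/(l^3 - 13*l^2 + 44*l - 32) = (l - 6)/(l^2 - 5*l + 4)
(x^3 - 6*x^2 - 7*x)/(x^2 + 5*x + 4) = x*(x - 7)/(x + 4)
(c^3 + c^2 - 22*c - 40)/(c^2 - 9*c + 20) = (c^2 + 6*c + 8)/(c - 4)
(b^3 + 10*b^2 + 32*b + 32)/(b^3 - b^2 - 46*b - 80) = (b^2 + 8*b + 16)/(b^2 - 3*b - 40)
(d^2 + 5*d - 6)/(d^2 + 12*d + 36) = (d - 1)/(d + 6)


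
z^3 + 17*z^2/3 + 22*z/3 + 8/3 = (z + 2/3)*(z + 1)*(z + 4)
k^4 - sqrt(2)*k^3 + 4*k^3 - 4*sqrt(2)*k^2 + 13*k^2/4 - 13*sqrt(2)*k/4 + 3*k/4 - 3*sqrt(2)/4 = (k + 1/2)^2*(k + 3)*(k - sqrt(2))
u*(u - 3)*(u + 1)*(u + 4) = u^4 + 2*u^3 - 11*u^2 - 12*u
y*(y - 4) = y^2 - 4*y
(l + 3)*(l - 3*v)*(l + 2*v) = l^3 - l^2*v + 3*l^2 - 6*l*v^2 - 3*l*v - 18*v^2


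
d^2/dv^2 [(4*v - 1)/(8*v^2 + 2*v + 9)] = 8*(-24*v*(8*v^2 + 2*v + 9) + (4*v - 1)*(8*v + 1)^2)/(8*v^2 + 2*v + 9)^3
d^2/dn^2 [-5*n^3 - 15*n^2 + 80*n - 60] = -30*n - 30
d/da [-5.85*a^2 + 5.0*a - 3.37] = 5.0 - 11.7*a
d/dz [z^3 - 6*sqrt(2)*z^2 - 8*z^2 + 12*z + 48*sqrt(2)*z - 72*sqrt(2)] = 3*z^2 - 12*sqrt(2)*z - 16*z + 12 + 48*sqrt(2)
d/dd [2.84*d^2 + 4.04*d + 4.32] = 5.68*d + 4.04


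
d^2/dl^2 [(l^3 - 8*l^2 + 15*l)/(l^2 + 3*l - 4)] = 8*(13*l^3 - 33*l^2 + 57*l + 13)/(l^6 + 9*l^5 + 15*l^4 - 45*l^3 - 60*l^2 + 144*l - 64)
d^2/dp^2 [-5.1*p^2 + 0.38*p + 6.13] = -10.2000000000000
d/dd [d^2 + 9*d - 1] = 2*d + 9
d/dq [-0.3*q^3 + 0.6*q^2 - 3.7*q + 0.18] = -0.9*q^2 + 1.2*q - 3.7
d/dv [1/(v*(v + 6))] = 2*(-v - 3)/(v^2*(v^2 + 12*v + 36))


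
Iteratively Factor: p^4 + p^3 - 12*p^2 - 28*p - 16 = (p + 1)*(p^3 - 12*p - 16) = (p + 1)*(p + 2)*(p^2 - 2*p - 8) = (p - 4)*(p + 1)*(p + 2)*(p + 2)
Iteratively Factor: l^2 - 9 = (l - 3)*(l + 3)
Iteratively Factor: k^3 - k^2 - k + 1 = (k + 1)*(k^2 - 2*k + 1) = (k - 1)*(k + 1)*(k - 1)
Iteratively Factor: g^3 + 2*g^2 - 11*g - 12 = (g + 4)*(g^2 - 2*g - 3) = (g + 1)*(g + 4)*(g - 3)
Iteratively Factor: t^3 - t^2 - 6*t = (t)*(t^2 - t - 6) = t*(t - 3)*(t + 2)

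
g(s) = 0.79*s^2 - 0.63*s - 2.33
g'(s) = 1.58*s - 0.63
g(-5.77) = 27.61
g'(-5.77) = -9.75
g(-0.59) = -1.68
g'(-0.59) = -1.56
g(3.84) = 6.90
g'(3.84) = 5.44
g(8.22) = 45.87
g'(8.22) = 12.36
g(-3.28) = 8.24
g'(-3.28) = -5.81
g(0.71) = -2.38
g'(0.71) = 0.49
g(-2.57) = 4.51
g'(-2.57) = -4.69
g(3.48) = 5.04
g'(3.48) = 4.87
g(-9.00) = 67.33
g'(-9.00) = -14.85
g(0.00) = -2.33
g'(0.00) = -0.63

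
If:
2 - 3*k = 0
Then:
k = 2/3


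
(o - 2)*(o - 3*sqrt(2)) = o^2 - 3*sqrt(2)*o - 2*o + 6*sqrt(2)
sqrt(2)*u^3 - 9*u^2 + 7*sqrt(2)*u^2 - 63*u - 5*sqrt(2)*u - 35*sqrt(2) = (u + 7)*(u - 5*sqrt(2))*(sqrt(2)*u + 1)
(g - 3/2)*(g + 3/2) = g^2 - 9/4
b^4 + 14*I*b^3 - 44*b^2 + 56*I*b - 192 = (b - 2*I)*(b + 2*I)*(b + 6*I)*(b + 8*I)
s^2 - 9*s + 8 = (s - 8)*(s - 1)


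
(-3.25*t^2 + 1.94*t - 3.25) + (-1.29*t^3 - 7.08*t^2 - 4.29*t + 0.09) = -1.29*t^3 - 10.33*t^2 - 2.35*t - 3.16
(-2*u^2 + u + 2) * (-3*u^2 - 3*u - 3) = 6*u^4 + 3*u^3 - 3*u^2 - 9*u - 6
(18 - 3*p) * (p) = -3*p^2 + 18*p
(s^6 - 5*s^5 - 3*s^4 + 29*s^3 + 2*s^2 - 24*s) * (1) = s^6 - 5*s^5 - 3*s^4 + 29*s^3 + 2*s^2 - 24*s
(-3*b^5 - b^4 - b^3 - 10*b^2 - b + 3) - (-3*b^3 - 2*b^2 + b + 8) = -3*b^5 - b^4 + 2*b^3 - 8*b^2 - 2*b - 5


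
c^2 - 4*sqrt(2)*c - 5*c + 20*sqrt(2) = (c - 5)*(c - 4*sqrt(2))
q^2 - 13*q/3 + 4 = (q - 3)*(q - 4/3)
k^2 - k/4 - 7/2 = (k - 2)*(k + 7/4)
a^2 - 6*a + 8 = (a - 4)*(a - 2)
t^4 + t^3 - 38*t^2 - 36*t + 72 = (t - 6)*(t - 1)*(t + 2)*(t + 6)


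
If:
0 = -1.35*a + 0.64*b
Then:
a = 0.474074074074074*b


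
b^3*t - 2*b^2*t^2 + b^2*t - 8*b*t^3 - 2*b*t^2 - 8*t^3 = (b - 4*t)*(b + 2*t)*(b*t + t)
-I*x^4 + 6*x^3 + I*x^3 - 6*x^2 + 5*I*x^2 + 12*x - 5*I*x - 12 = (x - I)*(x + 3*I)*(x + 4*I)*(-I*x + I)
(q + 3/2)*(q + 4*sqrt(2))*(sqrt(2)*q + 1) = sqrt(2)*q^3 + 3*sqrt(2)*q^2/2 + 9*q^2 + 4*sqrt(2)*q + 27*q/2 + 6*sqrt(2)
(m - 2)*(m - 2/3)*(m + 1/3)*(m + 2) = m^4 - m^3/3 - 38*m^2/9 + 4*m/3 + 8/9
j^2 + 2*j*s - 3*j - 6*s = (j - 3)*(j + 2*s)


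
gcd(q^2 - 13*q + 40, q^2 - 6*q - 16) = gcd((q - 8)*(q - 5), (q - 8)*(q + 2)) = q - 8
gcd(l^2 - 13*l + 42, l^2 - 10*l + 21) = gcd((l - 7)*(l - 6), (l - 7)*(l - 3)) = l - 7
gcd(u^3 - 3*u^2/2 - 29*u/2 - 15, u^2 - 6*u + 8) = 1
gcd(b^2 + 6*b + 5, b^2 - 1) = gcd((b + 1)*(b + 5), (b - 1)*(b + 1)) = b + 1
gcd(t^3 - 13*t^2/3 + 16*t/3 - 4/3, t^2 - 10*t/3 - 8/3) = 1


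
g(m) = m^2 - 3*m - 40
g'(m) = 2*m - 3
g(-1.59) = -32.70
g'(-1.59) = -6.18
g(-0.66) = -37.58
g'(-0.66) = -4.32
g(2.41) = -41.42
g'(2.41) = 1.82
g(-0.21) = -39.33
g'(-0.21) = -3.42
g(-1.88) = -30.83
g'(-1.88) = -6.76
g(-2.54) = -25.93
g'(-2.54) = -8.08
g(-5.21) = 2.77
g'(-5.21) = -13.42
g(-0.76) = -37.14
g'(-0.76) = -4.52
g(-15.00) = 230.00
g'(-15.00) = -33.00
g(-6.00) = 14.00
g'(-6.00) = -15.00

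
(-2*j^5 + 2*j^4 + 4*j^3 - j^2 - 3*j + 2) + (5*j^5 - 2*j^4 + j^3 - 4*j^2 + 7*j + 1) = 3*j^5 + 5*j^3 - 5*j^2 + 4*j + 3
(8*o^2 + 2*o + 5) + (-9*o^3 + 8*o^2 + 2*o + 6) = -9*o^3 + 16*o^2 + 4*o + 11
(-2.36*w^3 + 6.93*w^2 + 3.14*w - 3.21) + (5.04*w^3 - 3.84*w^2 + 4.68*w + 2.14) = 2.68*w^3 + 3.09*w^2 + 7.82*w - 1.07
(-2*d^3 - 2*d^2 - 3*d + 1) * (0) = 0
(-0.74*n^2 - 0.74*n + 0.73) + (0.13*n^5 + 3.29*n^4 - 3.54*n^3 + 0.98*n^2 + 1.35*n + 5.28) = 0.13*n^5 + 3.29*n^4 - 3.54*n^3 + 0.24*n^2 + 0.61*n + 6.01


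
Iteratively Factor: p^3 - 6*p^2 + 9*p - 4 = (p - 1)*(p^2 - 5*p + 4) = (p - 4)*(p - 1)*(p - 1)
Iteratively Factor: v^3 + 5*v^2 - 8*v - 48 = (v + 4)*(v^2 + v - 12) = (v - 3)*(v + 4)*(v + 4)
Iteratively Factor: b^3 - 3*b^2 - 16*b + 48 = (b - 3)*(b^2 - 16) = (b - 4)*(b - 3)*(b + 4)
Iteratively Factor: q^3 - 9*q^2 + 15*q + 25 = (q + 1)*(q^2 - 10*q + 25) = (q - 5)*(q + 1)*(q - 5)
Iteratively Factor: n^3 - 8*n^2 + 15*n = (n)*(n^2 - 8*n + 15) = n*(n - 3)*(n - 5)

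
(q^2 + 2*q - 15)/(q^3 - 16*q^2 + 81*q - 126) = (q + 5)/(q^2 - 13*q + 42)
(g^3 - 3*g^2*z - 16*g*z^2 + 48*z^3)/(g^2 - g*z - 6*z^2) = (g^2 - 16*z^2)/(g + 2*z)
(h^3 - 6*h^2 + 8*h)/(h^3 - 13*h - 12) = h*(h - 2)/(h^2 + 4*h + 3)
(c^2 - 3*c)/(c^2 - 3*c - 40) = c*(3 - c)/(-c^2 + 3*c + 40)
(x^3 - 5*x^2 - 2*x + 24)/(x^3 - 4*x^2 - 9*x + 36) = (x + 2)/(x + 3)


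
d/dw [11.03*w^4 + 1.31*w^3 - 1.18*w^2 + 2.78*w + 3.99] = 44.12*w^3 + 3.93*w^2 - 2.36*w + 2.78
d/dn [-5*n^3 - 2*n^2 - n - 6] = -15*n^2 - 4*n - 1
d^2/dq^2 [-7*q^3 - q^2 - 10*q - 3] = -42*q - 2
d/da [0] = 0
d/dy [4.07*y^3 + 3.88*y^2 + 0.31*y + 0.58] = 12.21*y^2 + 7.76*y + 0.31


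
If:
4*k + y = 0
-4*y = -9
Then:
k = -9/16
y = 9/4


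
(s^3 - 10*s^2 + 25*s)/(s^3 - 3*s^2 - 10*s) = (s - 5)/(s + 2)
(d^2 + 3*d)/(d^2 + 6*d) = (d + 3)/(d + 6)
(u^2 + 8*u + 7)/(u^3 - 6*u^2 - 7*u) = (u + 7)/(u*(u - 7))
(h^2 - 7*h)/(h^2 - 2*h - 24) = h*(7 - h)/(-h^2 + 2*h + 24)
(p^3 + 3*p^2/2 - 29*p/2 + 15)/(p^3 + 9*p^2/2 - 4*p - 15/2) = (p - 2)/(p + 1)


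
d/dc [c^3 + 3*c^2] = 3*c*(c + 2)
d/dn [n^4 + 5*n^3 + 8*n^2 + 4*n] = 4*n^3 + 15*n^2 + 16*n + 4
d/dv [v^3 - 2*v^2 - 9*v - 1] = 3*v^2 - 4*v - 9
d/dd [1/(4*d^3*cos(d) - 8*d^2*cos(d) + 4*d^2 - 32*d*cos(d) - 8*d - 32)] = (d^3*sin(d) - 2*d^2*sin(d) - 3*d^2*cos(d) - 8*d*sin(d) + 4*d*cos(d) - 2*d + 8*cos(d) + 2)/(4*(d - 4)^2*(d + 2)^2*(d*cos(d) + 1)^2)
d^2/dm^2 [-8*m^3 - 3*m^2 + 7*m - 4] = -48*m - 6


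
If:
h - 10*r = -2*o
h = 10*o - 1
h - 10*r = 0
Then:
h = -1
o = 0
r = -1/10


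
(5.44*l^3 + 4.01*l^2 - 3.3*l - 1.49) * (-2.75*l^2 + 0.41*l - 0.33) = -14.96*l^5 - 8.7971*l^4 + 8.9239*l^3 + 1.4212*l^2 + 0.4781*l + 0.4917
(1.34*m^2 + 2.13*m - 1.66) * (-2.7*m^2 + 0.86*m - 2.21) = -3.618*m^4 - 4.5986*m^3 + 3.3524*m^2 - 6.1349*m + 3.6686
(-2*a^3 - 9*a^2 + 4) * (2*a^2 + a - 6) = -4*a^5 - 20*a^4 + 3*a^3 + 62*a^2 + 4*a - 24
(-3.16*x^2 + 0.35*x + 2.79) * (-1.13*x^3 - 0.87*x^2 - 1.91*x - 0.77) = 3.5708*x^5 + 2.3537*x^4 + 2.5784*x^3 - 0.6626*x^2 - 5.5984*x - 2.1483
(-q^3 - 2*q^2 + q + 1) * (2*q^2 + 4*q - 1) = -2*q^5 - 8*q^4 - 5*q^3 + 8*q^2 + 3*q - 1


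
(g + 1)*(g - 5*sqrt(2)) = g^2 - 5*sqrt(2)*g + g - 5*sqrt(2)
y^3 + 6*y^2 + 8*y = y*(y + 2)*(y + 4)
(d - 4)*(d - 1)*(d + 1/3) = d^3 - 14*d^2/3 + 7*d/3 + 4/3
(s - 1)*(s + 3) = s^2 + 2*s - 3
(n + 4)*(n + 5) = n^2 + 9*n + 20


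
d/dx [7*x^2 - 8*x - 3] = 14*x - 8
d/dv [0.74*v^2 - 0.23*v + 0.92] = 1.48*v - 0.23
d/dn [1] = 0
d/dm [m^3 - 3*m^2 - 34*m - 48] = 3*m^2 - 6*m - 34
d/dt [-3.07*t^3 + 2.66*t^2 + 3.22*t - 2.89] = -9.21*t^2 + 5.32*t + 3.22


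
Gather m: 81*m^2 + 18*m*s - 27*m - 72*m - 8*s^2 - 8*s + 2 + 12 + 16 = 81*m^2 + m*(18*s - 99) - 8*s^2 - 8*s + 30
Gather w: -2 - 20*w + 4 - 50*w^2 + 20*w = 2 - 50*w^2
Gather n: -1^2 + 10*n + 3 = 10*n + 2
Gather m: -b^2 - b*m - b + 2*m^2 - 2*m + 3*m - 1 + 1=-b^2 - b + 2*m^2 + m*(1 - b)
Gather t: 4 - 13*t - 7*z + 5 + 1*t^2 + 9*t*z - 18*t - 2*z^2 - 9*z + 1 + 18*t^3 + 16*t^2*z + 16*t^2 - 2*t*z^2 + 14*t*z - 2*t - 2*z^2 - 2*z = 18*t^3 + t^2*(16*z + 17) + t*(-2*z^2 + 23*z - 33) - 4*z^2 - 18*z + 10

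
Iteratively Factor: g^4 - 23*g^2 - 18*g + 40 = (g + 4)*(g^3 - 4*g^2 - 7*g + 10) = (g - 1)*(g + 4)*(g^2 - 3*g - 10) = (g - 1)*(g + 2)*(g + 4)*(g - 5)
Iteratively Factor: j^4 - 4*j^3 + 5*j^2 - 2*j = (j - 2)*(j^3 - 2*j^2 + j) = (j - 2)*(j - 1)*(j^2 - j) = (j - 2)*(j - 1)^2*(j)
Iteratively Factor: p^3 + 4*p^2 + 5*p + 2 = (p + 1)*(p^2 + 3*p + 2) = (p + 1)*(p + 2)*(p + 1)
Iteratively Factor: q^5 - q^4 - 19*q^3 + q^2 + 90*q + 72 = (q + 3)*(q^4 - 4*q^3 - 7*q^2 + 22*q + 24) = (q + 2)*(q + 3)*(q^3 - 6*q^2 + 5*q + 12) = (q - 3)*(q + 2)*(q + 3)*(q^2 - 3*q - 4) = (q - 3)*(q + 1)*(q + 2)*(q + 3)*(q - 4)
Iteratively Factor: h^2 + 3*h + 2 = (h + 1)*(h + 2)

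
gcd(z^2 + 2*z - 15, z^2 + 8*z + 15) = z + 5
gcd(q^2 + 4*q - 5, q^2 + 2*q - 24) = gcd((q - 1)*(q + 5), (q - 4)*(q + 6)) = 1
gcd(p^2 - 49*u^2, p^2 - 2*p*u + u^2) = 1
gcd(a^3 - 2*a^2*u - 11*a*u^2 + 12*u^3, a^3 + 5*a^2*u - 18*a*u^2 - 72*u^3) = -a^2 + a*u + 12*u^2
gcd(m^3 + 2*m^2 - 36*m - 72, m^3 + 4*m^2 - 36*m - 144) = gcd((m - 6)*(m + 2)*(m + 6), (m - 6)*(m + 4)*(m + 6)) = m^2 - 36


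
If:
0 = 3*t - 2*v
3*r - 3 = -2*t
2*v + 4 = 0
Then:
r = 17/9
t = -4/3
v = -2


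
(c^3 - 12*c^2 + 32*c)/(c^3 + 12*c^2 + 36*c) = (c^2 - 12*c + 32)/(c^2 + 12*c + 36)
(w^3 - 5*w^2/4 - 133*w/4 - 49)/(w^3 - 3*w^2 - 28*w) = (w + 7/4)/w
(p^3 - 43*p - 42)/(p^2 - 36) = (p^2 - 6*p - 7)/(p - 6)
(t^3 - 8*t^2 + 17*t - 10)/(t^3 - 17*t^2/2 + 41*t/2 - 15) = 2*(t - 1)/(2*t - 3)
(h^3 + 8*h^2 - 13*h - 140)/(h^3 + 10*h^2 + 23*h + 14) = (h^2 + h - 20)/(h^2 + 3*h + 2)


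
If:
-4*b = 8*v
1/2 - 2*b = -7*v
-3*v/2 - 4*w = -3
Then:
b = 1/11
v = -1/22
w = 135/176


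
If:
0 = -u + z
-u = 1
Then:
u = -1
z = -1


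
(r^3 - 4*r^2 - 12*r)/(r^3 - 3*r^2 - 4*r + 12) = r*(r - 6)/(r^2 - 5*r + 6)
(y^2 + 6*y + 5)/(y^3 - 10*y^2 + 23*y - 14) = (y^2 + 6*y + 5)/(y^3 - 10*y^2 + 23*y - 14)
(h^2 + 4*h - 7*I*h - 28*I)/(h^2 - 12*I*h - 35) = (h + 4)/(h - 5*I)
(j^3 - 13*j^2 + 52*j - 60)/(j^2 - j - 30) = (j^2 - 7*j + 10)/(j + 5)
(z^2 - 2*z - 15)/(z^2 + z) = (z^2 - 2*z - 15)/(z*(z + 1))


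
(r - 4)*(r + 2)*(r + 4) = r^3 + 2*r^2 - 16*r - 32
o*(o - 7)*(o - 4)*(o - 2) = o^4 - 13*o^3 + 50*o^2 - 56*o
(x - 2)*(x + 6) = x^2 + 4*x - 12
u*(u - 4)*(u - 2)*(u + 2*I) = u^4 - 6*u^3 + 2*I*u^3 + 8*u^2 - 12*I*u^2 + 16*I*u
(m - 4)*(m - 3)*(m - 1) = m^3 - 8*m^2 + 19*m - 12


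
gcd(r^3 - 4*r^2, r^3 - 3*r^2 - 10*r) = r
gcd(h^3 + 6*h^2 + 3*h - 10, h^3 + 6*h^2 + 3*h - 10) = h^3 + 6*h^2 + 3*h - 10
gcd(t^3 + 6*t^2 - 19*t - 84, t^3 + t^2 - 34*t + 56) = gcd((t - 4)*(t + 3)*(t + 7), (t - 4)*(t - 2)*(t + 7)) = t^2 + 3*t - 28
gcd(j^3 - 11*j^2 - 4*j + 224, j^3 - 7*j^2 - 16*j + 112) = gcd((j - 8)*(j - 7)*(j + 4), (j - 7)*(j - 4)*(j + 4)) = j^2 - 3*j - 28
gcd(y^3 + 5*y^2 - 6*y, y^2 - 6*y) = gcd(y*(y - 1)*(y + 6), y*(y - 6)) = y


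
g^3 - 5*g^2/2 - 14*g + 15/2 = (g - 5)*(g - 1/2)*(g + 3)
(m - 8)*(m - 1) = m^2 - 9*m + 8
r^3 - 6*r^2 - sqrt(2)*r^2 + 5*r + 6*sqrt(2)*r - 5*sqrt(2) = (r - 5)*(r - 1)*(r - sqrt(2))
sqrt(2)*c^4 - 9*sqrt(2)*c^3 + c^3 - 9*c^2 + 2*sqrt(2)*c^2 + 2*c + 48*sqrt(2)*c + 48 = (c - 8)*(c - 3)*(c + 2)*(sqrt(2)*c + 1)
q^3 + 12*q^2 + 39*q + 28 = (q + 1)*(q + 4)*(q + 7)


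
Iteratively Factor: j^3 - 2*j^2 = (j - 2)*(j^2) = j*(j - 2)*(j)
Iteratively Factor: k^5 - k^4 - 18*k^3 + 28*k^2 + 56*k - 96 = (k - 2)*(k^4 + k^3 - 16*k^2 - 4*k + 48) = (k - 2)*(k + 4)*(k^3 - 3*k^2 - 4*k + 12) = (k - 3)*(k - 2)*(k + 4)*(k^2 - 4) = (k - 3)*(k - 2)^2*(k + 4)*(k + 2)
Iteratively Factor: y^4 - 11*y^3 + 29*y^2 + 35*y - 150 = (y - 5)*(y^3 - 6*y^2 - y + 30) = (y - 5)*(y + 2)*(y^2 - 8*y + 15) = (y - 5)*(y - 3)*(y + 2)*(y - 5)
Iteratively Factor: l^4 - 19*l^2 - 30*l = (l + 2)*(l^3 - 2*l^2 - 15*l) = (l - 5)*(l + 2)*(l^2 + 3*l) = l*(l - 5)*(l + 2)*(l + 3)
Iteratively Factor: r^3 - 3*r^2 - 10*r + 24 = (r - 2)*(r^2 - r - 12) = (r - 2)*(r + 3)*(r - 4)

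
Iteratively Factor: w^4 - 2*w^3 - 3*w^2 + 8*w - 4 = (w - 1)*(w^3 - w^2 - 4*w + 4) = (w - 1)^2*(w^2 - 4) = (w - 1)^2*(w + 2)*(w - 2)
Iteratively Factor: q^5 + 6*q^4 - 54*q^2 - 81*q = (q + 3)*(q^4 + 3*q^3 - 9*q^2 - 27*q) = q*(q + 3)*(q^3 + 3*q^2 - 9*q - 27) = q*(q + 3)^2*(q^2 - 9) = q*(q - 3)*(q + 3)^2*(q + 3)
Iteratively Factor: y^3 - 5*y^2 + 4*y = (y - 4)*(y^2 - y) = (y - 4)*(y - 1)*(y)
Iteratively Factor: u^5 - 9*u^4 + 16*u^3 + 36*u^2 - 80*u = (u + 2)*(u^4 - 11*u^3 + 38*u^2 - 40*u) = u*(u + 2)*(u^3 - 11*u^2 + 38*u - 40) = u*(u - 4)*(u + 2)*(u^2 - 7*u + 10) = u*(u - 4)*(u - 2)*(u + 2)*(u - 5)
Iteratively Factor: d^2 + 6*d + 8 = (d + 2)*(d + 4)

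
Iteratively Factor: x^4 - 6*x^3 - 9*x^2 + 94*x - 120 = (x - 3)*(x^3 - 3*x^2 - 18*x + 40) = (x - 5)*(x - 3)*(x^2 + 2*x - 8) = (x - 5)*(x - 3)*(x + 4)*(x - 2)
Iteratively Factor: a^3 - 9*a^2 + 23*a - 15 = (a - 5)*(a^2 - 4*a + 3) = (a - 5)*(a - 3)*(a - 1)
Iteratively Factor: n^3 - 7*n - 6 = (n + 2)*(n^2 - 2*n - 3) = (n + 1)*(n + 2)*(n - 3)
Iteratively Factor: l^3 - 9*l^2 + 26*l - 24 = (l - 3)*(l^2 - 6*l + 8) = (l - 3)*(l - 2)*(l - 4)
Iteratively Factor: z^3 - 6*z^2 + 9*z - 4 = (z - 4)*(z^2 - 2*z + 1) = (z - 4)*(z - 1)*(z - 1)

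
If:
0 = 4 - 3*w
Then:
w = 4/3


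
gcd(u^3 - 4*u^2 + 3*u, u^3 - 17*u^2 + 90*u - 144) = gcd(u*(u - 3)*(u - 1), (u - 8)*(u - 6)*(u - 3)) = u - 3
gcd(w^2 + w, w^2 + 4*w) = w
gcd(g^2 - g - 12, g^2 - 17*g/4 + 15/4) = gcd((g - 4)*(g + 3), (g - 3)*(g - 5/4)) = 1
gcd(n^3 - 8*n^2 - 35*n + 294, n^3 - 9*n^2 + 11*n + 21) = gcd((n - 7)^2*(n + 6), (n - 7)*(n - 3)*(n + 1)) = n - 7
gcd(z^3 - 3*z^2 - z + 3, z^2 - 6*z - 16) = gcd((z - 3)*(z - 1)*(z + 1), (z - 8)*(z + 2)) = 1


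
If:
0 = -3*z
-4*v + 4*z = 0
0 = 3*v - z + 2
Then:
No Solution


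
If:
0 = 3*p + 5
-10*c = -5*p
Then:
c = -5/6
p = -5/3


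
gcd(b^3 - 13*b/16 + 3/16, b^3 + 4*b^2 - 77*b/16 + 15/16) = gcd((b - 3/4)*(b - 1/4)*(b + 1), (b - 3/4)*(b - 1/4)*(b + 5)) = b^2 - b + 3/16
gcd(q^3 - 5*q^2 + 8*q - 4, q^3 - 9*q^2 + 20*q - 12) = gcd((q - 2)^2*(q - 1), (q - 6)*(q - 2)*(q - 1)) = q^2 - 3*q + 2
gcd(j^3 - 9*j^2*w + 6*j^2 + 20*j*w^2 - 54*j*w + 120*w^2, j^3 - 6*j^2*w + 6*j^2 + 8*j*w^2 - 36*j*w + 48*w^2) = -j^2 + 4*j*w - 6*j + 24*w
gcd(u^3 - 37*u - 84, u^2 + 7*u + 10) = 1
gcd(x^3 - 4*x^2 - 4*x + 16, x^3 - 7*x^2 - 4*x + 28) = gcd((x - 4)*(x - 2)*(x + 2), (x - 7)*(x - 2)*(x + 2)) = x^2 - 4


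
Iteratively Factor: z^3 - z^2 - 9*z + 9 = (z + 3)*(z^2 - 4*z + 3) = (z - 1)*(z + 3)*(z - 3)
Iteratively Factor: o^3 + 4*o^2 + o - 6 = (o + 3)*(o^2 + o - 2) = (o + 2)*(o + 3)*(o - 1)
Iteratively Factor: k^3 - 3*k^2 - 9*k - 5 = (k - 5)*(k^2 + 2*k + 1) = (k - 5)*(k + 1)*(k + 1)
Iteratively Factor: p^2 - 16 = (p - 4)*(p + 4)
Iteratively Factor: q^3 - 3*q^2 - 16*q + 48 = (q + 4)*(q^2 - 7*q + 12) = (q - 4)*(q + 4)*(q - 3)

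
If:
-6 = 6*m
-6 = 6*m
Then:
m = -1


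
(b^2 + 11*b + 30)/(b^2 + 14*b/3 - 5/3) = 3*(b + 6)/(3*b - 1)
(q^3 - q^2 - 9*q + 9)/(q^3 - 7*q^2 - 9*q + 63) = (q - 1)/(q - 7)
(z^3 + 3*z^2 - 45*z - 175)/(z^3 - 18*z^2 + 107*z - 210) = (z^2 + 10*z + 25)/(z^2 - 11*z + 30)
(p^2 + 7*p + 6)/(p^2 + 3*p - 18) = (p + 1)/(p - 3)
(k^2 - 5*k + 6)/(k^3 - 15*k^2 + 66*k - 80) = (k - 3)/(k^2 - 13*k + 40)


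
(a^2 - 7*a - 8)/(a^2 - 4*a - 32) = (a + 1)/(a + 4)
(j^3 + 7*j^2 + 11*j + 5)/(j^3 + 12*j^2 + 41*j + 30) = (j + 1)/(j + 6)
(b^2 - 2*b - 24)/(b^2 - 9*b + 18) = (b + 4)/(b - 3)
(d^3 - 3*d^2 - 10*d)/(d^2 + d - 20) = d*(d^2 - 3*d - 10)/(d^2 + d - 20)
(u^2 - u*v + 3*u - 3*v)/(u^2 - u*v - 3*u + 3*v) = (u + 3)/(u - 3)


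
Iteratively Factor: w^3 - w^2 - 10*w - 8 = (w + 2)*(w^2 - 3*w - 4) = (w - 4)*(w + 2)*(w + 1)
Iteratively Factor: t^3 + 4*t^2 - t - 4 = (t + 4)*(t^2 - 1) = (t + 1)*(t + 4)*(t - 1)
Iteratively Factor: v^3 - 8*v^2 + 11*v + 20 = (v - 4)*(v^2 - 4*v - 5) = (v - 4)*(v + 1)*(v - 5)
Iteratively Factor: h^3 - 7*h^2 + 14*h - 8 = (h - 1)*(h^2 - 6*h + 8) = (h - 4)*(h - 1)*(h - 2)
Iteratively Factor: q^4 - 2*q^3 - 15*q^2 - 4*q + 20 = (q + 2)*(q^3 - 4*q^2 - 7*q + 10) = (q + 2)^2*(q^2 - 6*q + 5) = (q - 1)*(q + 2)^2*(q - 5)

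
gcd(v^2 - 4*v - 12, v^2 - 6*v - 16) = v + 2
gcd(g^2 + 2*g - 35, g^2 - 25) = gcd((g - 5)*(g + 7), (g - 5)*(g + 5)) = g - 5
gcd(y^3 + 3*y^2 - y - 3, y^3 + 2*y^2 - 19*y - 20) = y + 1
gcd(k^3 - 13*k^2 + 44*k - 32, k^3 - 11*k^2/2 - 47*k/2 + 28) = k^2 - 9*k + 8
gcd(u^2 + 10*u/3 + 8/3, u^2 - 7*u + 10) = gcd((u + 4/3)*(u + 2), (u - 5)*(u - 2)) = 1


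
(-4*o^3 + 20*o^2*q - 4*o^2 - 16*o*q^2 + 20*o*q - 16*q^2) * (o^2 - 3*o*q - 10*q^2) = -4*o^5 + 32*o^4*q - 4*o^4 - 36*o^3*q^2 + 32*o^3*q - 152*o^2*q^3 - 36*o^2*q^2 + 160*o*q^4 - 152*o*q^3 + 160*q^4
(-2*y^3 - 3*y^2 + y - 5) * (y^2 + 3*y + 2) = -2*y^5 - 9*y^4 - 12*y^3 - 8*y^2 - 13*y - 10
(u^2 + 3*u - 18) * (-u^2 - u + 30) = -u^4 - 4*u^3 + 45*u^2 + 108*u - 540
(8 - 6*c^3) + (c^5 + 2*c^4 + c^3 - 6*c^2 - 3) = c^5 + 2*c^4 - 5*c^3 - 6*c^2 + 5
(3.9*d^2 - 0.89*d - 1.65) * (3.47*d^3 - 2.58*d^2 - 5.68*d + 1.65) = 13.533*d^5 - 13.1503*d^4 - 25.5813*d^3 + 15.7472*d^2 + 7.9035*d - 2.7225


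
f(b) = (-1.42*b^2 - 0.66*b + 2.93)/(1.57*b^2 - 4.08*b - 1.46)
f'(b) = (4.08 - 3.14*b)*(-1.42*b^2 - 0.66*b + 2.93)/(1.57*b^2 - 4.08*b - 1.46)^2 + (-2.84*b - 0.66)/(1.57*b^2 - 4.08*b - 1.46)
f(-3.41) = -0.37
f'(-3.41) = 0.12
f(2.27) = 2.24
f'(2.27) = 5.29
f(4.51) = -2.40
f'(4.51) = 0.89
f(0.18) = -1.29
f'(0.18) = 2.66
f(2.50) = 4.11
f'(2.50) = 12.59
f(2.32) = 2.52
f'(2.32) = 6.19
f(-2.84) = -0.29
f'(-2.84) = 0.16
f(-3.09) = -0.33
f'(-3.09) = 0.14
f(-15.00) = -0.74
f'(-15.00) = 0.01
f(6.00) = -1.71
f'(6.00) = 0.24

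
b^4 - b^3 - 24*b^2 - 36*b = b*(b - 6)*(b + 2)*(b + 3)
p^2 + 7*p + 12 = (p + 3)*(p + 4)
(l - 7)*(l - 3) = l^2 - 10*l + 21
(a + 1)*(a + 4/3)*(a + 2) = a^3 + 13*a^2/3 + 6*a + 8/3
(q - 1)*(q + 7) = q^2 + 6*q - 7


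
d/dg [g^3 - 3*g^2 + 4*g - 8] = 3*g^2 - 6*g + 4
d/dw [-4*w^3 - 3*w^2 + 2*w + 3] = -12*w^2 - 6*w + 2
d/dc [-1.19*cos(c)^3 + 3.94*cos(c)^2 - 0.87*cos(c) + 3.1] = (3.57*cos(c)^2 - 7.88*cos(c) + 0.87)*sin(c)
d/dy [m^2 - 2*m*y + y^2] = -2*m + 2*y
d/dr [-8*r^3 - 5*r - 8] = -24*r^2 - 5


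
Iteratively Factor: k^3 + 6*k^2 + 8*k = (k + 2)*(k^2 + 4*k) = (k + 2)*(k + 4)*(k)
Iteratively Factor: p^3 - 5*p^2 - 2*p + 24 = (p - 4)*(p^2 - p - 6) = (p - 4)*(p + 2)*(p - 3)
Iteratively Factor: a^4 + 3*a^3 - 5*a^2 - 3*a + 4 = (a + 4)*(a^3 - a^2 - a + 1) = (a + 1)*(a + 4)*(a^2 - 2*a + 1) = (a - 1)*(a + 1)*(a + 4)*(a - 1)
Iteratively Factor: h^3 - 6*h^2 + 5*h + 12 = (h - 3)*(h^2 - 3*h - 4) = (h - 4)*(h - 3)*(h + 1)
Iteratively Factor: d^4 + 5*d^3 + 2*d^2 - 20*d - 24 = (d + 3)*(d^3 + 2*d^2 - 4*d - 8) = (d + 2)*(d + 3)*(d^2 - 4) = (d + 2)^2*(d + 3)*(d - 2)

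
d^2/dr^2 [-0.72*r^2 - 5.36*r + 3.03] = -1.44000000000000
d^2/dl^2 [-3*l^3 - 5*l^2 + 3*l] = -18*l - 10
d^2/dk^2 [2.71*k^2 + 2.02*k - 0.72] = 5.42000000000000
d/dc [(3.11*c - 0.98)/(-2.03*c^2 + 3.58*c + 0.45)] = (6.3133*c^2 - 3.9788*c + 4.9079)/(4.1209*c^4 - 14.5348*c^3 + 10.9894*c^2 + 3.222*c + 0.2025)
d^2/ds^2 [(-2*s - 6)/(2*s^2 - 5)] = 8*(-8*s^2*(s + 3) + 3*(s + 1)*(2*s^2 - 5))/(2*s^2 - 5)^3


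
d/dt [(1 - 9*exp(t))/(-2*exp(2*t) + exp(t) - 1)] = (-(4*exp(t) - 1)*(9*exp(t) - 1) + 18*exp(2*t) - 9*exp(t) + 9)*exp(t)/(2*exp(2*t) - exp(t) + 1)^2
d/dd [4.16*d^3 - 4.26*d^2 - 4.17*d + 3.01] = 12.48*d^2 - 8.52*d - 4.17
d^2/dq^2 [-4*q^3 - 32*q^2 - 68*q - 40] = -24*q - 64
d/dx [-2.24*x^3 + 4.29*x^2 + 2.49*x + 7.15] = -6.72*x^2 + 8.58*x + 2.49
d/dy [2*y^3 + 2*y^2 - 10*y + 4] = 6*y^2 + 4*y - 10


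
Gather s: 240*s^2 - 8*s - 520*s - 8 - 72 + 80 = 240*s^2 - 528*s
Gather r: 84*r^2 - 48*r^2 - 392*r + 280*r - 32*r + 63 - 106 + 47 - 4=36*r^2 - 144*r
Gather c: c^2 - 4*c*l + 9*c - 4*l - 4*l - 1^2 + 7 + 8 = c^2 + c*(9 - 4*l) - 8*l + 14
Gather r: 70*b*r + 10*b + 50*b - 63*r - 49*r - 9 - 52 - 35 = 60*b + r*(70*b - 112) - 96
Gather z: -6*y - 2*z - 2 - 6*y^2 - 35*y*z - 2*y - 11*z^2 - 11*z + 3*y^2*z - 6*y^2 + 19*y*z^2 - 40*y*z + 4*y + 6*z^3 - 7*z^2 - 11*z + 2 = -12*y^2 - 4*y + 6*z^3 + z^2*(19*y - 18) + z*(3*y^2 - 75*y - 24)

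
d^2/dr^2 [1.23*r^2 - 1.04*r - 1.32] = 2.46000000000000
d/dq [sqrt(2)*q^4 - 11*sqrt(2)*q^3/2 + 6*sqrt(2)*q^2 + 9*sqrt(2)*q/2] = sqrt(2)*(8*q^3 - 33*q^2 + 24*q + 9)/2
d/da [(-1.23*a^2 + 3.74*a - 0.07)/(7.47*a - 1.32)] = (-9.1881*a^2 + 3.2472*a - 4.4139)/(55.8009*a^2 - 19.7208*a + 1.7424)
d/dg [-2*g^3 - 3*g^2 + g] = -6*g^2 - 6*g + 1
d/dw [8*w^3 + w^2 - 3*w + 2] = 24*w^2 + 2*w - 3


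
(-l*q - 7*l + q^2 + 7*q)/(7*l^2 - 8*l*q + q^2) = (q + 7)/(-7*l + q)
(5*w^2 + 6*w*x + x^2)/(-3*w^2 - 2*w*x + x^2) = (5*w + x)/(-3*w + x)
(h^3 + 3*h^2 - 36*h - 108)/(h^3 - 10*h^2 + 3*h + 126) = (h + 6)/(h - 7)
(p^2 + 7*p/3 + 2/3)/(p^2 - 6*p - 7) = (3*p^2 + 7*p + 2)/(3*(p^2 - 6*p - 7))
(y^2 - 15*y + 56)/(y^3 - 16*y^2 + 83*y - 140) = (y - 8)/(y^2 - 9*y + 20)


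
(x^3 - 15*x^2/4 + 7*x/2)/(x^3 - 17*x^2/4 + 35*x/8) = 2*(x - 2)/(2*x - 5)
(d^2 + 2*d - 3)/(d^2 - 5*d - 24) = (d - 1)/(d - 8)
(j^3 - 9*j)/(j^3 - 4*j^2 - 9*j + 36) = j/(j - 4)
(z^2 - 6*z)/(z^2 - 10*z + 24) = z/(z - 4)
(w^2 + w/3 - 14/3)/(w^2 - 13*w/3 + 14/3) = (3*w + 7)/(3*w - 7)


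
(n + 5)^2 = n^2 + 10*n + 25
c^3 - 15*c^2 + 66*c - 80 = (c - 8)*(c - 5)*(c - 2)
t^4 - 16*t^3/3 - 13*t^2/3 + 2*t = t*(t - 6)*(t - 1/3)*(t + 1)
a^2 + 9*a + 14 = (a + 2)*(a + 7)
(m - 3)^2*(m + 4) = m^3 - 2*m^2 - 15*m + 36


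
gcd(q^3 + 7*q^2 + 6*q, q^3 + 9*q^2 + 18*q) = q^2 + 6*q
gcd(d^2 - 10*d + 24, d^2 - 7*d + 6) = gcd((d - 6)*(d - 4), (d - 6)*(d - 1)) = d - 6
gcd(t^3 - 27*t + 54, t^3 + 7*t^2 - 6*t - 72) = t^2 + 3*t - 18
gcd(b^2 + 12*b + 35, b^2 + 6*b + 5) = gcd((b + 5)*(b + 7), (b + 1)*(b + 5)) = b + 5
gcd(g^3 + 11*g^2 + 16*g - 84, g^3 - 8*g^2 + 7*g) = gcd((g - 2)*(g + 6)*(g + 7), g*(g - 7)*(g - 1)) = 1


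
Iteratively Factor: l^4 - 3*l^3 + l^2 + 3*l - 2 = (l + 1)*(l^3 - 4*l^2 + 5*l - 2) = (l - 2)*(l + 1)*(l^2 - 2*l + 1) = (l - 2)*(l - 1)*(l + 1)*(l - 1)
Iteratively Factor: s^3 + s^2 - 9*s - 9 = (s - 3)*(s^2 + 4*s + 3) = (s - 3)*(s + 1)*(s + 3)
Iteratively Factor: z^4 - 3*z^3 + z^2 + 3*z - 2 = (z - 1)*(z^3 - 2*z^2 - z + 2) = (z - 1)^2*(z^2 - z - 2) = (z - 1)^2*(z + 1)*(z - 2)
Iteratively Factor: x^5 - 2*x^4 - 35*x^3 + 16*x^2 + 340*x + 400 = (x + 2)*(x^4 - 4*x^3 - 27*x^2 + 70*x + 200) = (x + 2)*(x + 4)*(x^3 - 8*x^2 + 5*x + 50) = (x - 5)*(x + 2)*(x + 4)*(x^2 - 3*x - 10) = (x - 5)^2*(x + 2)*(x + 4)*(x + 2)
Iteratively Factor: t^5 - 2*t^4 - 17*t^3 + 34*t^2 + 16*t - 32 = (t - 1)*(t^4 - t^3 - 18*t^2 + 16*t + 32) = (t - 1)*(t + 1)*(t^3 - 2*t^2 - 16*t + 32) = (t - 1)*(t + 1)*(t + 4)*(t^2 - 6*t + 8) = (t - 4)*(t - 1)*(t + 1)*(t + 4)*(t - 2)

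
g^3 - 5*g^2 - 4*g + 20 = (g - 5)*(g - 2)*(g + 2)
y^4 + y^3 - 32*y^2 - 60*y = y*(y - 6)*(y + 2)*(y + 5)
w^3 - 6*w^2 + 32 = (w - 4)^2*(w + 2)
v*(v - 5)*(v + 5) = v^3 - 25*v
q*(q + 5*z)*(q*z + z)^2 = q^4*z^2 + 5*q^3*z^3 + 2*q^3*z^2 + 10*q^2*z^3 + q^2*z^2 + 5*q*z^3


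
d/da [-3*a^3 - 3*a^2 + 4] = 3*a*(-3*a - 2)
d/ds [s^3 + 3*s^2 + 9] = 3*s*(s + 2)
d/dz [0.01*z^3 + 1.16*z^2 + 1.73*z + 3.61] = 0.03*z^2 + 2.32*z + 1.73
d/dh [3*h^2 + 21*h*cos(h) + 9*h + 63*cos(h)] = -21*h*sin(h) + 6*h - 63*sin(h) + 21*cos(h) + 9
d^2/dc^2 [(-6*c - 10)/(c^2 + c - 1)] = 4*(-(2*c + 1)^2*(3*c + 5) + (9*c + 8)*(c^2 + c - 1))/(c^2 + c - 1)^3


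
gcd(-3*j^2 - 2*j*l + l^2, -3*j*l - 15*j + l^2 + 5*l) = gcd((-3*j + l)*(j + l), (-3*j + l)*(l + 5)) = 3*j - l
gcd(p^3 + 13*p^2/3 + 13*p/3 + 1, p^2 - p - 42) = 1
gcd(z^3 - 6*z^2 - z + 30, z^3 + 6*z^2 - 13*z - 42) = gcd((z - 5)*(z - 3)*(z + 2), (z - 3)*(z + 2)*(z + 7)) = z^2 - z - 6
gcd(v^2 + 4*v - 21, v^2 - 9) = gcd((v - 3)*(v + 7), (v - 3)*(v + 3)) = v - 3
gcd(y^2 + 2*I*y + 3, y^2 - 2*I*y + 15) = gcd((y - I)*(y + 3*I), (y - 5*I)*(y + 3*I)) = y + 3*I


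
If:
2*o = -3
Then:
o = -3/2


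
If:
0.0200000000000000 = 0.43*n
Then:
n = 0.05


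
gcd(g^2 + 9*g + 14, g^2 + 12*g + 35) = g + 7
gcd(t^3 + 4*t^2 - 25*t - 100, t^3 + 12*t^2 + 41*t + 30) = t + 5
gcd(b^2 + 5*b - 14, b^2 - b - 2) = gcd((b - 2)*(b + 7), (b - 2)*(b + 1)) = b - 2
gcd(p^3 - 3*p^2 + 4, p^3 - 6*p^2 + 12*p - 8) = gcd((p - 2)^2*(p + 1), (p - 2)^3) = p^2 - 4*p + 4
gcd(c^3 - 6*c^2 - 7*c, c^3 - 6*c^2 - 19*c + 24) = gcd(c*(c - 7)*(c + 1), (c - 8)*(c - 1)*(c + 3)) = 1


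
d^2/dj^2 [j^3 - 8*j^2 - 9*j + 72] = 6*j - 16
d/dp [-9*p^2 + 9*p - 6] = 9 - 18*p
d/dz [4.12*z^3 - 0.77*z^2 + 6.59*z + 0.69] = 12.36*z^2 - 1.54*z + 6.59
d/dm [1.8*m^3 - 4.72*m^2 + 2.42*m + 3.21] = 5.4*m^2 - 9.44*m + 2.42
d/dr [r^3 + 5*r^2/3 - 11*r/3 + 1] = 3*r^2 + 10*r/3 - 11/3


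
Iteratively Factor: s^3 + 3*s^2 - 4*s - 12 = (s - 2)*(s^2 + 5*s + 6) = (s - 2)*(s + 3)*(s + 2)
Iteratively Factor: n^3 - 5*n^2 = (n)*(n^2 - 5*n) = n*(n - 5)*(n)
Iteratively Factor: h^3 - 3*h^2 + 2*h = (h)*(h^2 - 3*h + 2) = h*(h - 2)*(h - 1)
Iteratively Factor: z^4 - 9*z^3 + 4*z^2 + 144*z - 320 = (z - 5)*(z^3 - 4*z^2 - 16*z + 64) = (z - 5)*(z + 4)*(z^2 - 8*z + 16) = (z - 5)*(z - 4)*(z + 4)*(z - 4)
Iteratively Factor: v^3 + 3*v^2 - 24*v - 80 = (v - 5)*(v^2 + 8*v + 16) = (v - 5)*(v + 4)*(v + 4)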